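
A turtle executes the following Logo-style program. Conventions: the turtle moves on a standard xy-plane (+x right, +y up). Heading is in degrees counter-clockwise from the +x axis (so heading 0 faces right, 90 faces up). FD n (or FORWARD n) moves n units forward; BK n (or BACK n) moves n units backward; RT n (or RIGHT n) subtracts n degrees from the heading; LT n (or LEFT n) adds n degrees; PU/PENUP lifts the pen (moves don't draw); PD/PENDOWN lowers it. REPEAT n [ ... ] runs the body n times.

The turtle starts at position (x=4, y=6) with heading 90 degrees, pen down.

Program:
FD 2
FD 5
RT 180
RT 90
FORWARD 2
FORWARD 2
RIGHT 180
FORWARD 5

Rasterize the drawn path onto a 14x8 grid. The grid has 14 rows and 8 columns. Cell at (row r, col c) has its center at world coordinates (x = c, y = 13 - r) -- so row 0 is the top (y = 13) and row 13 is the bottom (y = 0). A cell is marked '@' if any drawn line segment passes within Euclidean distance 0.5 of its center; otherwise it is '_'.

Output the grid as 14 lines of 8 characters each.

Answer: @@@@@@__
____@___
____@___
____@___
____@___
____@___
____@___
____@___
________
________
________
________
________
________

Derivation:
Segment 0: (4,6) -> (4,8)
Segment 1: (4,8) -> (4,13)
Segment 2: (4,13) -> (2,13)
Segment 3: (2,13) -> (0,13)
Segment 4: (0,13) -> (5,13)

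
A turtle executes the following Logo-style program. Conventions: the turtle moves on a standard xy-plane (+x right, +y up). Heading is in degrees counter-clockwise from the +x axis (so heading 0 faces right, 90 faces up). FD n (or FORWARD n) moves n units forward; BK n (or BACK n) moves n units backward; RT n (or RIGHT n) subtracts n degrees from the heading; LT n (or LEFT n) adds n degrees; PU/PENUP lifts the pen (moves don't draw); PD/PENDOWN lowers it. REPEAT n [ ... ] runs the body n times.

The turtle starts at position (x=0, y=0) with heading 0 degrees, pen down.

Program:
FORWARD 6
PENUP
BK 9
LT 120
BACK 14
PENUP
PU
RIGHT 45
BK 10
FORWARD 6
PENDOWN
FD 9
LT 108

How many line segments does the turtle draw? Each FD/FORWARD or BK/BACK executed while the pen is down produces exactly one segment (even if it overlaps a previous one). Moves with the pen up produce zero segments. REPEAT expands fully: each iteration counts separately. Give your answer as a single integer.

Executing turtle program step by step:
Start: pos=(0,0), heading=0, pen down
FD 6: (0,0) -> (6,0) [heading=0, draw]
PU: pen up
BK 9: (6,0) -> (-3,0) [heading=0, move]
LT 120: heading 0 -> 120
BK 14: (-3,0) -> (4,-12.124) [heading=120, move]
PU: pen up
PU: pen up
RT 45: heading 120 -> 75
BK 10: (4,-12.124) -> (1.412,-21.784) [heading=75, move]
FD 6: (1.412,-21.784) -> (2.965,-15.988) [heading=75, move]
PD: pen down
FD 9: (2.965,-15.988) -> (5.294,-7.295) [heading=75, draw]
LT 108: heading 75 -> 183
Final: pos=(5.294,-7.295), heading=183, 2 segment(s) drawn
Segments drawn: 2

Answer: 2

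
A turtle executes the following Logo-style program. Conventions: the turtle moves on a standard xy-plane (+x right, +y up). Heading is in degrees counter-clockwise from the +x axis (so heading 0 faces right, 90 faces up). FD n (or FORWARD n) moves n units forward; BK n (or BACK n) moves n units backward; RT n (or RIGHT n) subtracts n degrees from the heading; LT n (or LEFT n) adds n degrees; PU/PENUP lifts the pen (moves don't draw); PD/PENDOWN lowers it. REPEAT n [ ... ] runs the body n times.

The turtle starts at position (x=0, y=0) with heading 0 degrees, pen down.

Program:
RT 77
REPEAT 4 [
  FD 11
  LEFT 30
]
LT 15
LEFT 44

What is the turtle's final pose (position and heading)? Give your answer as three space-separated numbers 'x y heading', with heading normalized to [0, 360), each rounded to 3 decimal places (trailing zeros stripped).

Answer: 31.214 -19.505 102

Derivation:
Executing turtle program step by step:
Start: pos=(0,0), heading=0, pen down
RT 77: heading 0 -> 283
REPEAT 4 [
  -- iteration 1/4 --
  FD 11: (0,0) -> (2.474,-10.718) [heading=283, draw]
  LT 30: heading 283 -> 313
  -- iteration 2/4 --
  FD 11: (2.474,-10.718) -> (9.976,-18.763) [heading=313, draw]
  LT 30: heading 313 -> 343
  -- iteration 3/4 --
  FD 11: (9.976,-18.763) -> (20.496,-21.979) [heading=343, draw]
  LT 30: heading 343 -> 13
  -- iteration 4/4 --
  FD 11: (20.496,-21.979) -> (31.214,-19.505) [heading=13, draw]
  LT 30: heading 13 -> 43
]
LT 15: heading 43 -> 58
LT 44: heading 58 -> 102
Final: pos=(31.214,-19.505), heading=102, 4 segment(s) drawn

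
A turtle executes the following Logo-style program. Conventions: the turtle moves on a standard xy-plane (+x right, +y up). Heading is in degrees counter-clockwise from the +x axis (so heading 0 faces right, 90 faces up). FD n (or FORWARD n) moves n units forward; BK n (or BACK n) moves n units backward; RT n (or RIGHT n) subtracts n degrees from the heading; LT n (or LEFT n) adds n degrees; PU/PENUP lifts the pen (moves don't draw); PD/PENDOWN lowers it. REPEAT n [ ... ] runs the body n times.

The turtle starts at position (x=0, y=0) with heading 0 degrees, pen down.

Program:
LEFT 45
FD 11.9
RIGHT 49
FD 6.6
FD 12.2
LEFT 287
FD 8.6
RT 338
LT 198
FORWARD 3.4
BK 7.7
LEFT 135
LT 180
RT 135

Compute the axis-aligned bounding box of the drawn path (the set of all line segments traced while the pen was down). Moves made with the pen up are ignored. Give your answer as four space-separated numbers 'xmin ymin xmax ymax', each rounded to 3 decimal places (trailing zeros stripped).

Answer: 0 -3.864 32.537 8.415

Derivation:
Executing turtle program step by step:
Start: pos=(0,0), heading=0, pen down
LT 45: heading 0 -> 45
FD 11.9: (0,0) -> (8.415,8.415) [heading=45, draw]
RT 49: heading 45 -> 356
FD 6.6: (8.415,8.415) -> (14.998,7.954) [heading=356, draw]
FD 12.2: (14.998,7.954) -> (27.169,7.103) [heading=356, draw]
LT 287: heading 356 -> 283
FD 8.6: (27.169,7.103) -> (29.103,-1.276) [heading=283, draw]
RT 338: heading 283 -> 305
LT 198: heading 305 -> 143
FD 3.4: (29.103,-1.276) -> (26.388,0.77) [heading=143, draw]
BK 7.7: (26.388,0.77) -> (32.537,-3.864) [heading=143, draw]
LT 135: heading 143 -> 278
LT 180: heading 278 -> 98
RT 135: heading 98 -> 323
Final: pos=(32.537,-3.864), heading=323, 6 segment(s) drawn

Segment endpoints: x in {0, 8.415, 14.998, 26.388, 27.169, 29.103, 32.537}, y in {-3.864, -1.276, 0, 0.77, 7.103, 7.954, 8.415}
xmin=0, ymin=-3.864, xmax=32.537, ymax=8.415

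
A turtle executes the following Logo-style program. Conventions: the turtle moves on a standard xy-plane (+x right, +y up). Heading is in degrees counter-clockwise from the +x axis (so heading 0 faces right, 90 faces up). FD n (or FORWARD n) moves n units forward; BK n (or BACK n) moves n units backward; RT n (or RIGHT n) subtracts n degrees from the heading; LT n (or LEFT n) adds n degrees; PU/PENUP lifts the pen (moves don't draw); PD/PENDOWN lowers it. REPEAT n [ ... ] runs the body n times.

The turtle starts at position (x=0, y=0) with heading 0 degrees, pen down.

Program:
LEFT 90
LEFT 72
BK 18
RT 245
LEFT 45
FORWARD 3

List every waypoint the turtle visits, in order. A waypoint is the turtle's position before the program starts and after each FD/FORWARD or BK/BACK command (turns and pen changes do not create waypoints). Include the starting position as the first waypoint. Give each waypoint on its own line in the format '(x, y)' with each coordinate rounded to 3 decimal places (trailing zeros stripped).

Answer: (0, 0)
(17.119, -5.562)
(19.483, -7.409)

Derivation:
Executing turtle program step by step:
Start: pos=(0,0), heading=0, pen down
LT 90: heading 0 -> 90
LT 72: heading 90 -> 162
BK 18: (0,0) -> (17.119,-5.562) [heading=162, draw]
RT 245: heading 162 -> 277
LT 45: heading 277 -> 322
FD 3: (17.119,-5.562) -> (19.483,-7.409) [heading=322, draw]
Final: pos=(19.483,-7.409), heading=322, 2 segment(s) drawn
Waypoints (3 total):
(0, 0)
(17.119, -5.562)
(19.483, -7.409)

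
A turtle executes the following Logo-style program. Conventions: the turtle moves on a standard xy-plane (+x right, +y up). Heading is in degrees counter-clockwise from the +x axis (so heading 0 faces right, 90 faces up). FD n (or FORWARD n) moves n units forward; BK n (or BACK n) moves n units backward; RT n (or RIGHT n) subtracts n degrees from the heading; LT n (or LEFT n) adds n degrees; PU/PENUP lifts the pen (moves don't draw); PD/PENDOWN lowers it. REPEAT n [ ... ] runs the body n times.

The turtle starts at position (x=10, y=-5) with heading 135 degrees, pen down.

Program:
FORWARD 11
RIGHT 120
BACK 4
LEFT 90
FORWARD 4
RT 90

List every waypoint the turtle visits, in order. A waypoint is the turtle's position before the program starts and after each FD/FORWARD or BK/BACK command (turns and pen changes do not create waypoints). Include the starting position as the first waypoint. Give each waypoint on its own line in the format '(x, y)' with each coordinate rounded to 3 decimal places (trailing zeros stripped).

Executing turtle program step by step:
Start: pos=(10,-5), heading=135, pen down
FD 11: (10,-5) -> (2.222,2.778) [heading=135, draw]
RT 120: heading 135 -> 15
BK 4: (2.222,2.778) -> (-1.642,1.743) [heading=15, draw]
LT 90: heading 15 -> 105
FD 4: (-1.642,1.743) -> (-2.677,5.607) [heading=105, draw]
RT 90: heading 105 -> 15
Final: pos=(-2.677,5.607), heading=15, 3 segment(s) drawn
Waypoints (4 total):
(10, -5)
(2.222, 2.778)
(-1.642, 1.743)
(-2.677, 5.607)

Answer: (10, -5)
(2.222, 2.778)
(-1.642, 1.743)
(-2.677, 5.607)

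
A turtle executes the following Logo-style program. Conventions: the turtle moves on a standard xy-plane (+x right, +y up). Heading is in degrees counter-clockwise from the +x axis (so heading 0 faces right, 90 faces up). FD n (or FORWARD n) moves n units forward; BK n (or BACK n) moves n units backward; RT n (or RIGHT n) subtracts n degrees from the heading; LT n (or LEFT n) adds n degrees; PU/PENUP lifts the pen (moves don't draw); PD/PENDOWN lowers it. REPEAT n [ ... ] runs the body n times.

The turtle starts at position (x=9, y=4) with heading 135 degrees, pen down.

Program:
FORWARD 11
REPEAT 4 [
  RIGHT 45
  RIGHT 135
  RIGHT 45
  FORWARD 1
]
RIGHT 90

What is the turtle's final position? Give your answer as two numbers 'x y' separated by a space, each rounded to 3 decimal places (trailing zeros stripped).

Answer: 1.636 10.778

Derivation:
Executing turtle program step by step:
Start: pos=(9,4), heading=135, pen down
FD 11: (9,4) -> (1.222,11.778) [heading=135, draw]
REPEAT 4 [
  -- iteration 1/4 --
  RT 45: heading 135 -> 90
  RT 135: heading 90 -> 315
  RT 45: heading 315 -> 270
  FD 1: (1.222,11.778) -> (1.222,10.778) [heading=270, draw]
  -- iteration 2/4 --
  RT 45: heading 270 -> 225
  RT 135: heading 225 -> 90
  RT 45: heading 90 -> 45
  FD 1: (1.222,10.778) -> (1.929,11.485) [heading=45, draw]
  -- iteration 3/4 --
  RT 45: heading 45 -> 0
  RT 135: heading 0 -> 225
  RT 45: heading 225 -> 180
  FD 1: (1.929,11.485) -> (0.929,11.485) [heading=180, draw]
  -- iteration 4/4 --
  RT 45: heading 180 -> 135
  RT 135: heading 135 -> 0
  RT 45: heading 0 -> 315
  FD 1: (0.929,11.485) -> (1.636,10.778) [heading=315, draw]
]
RT 90: heading 315 -> 225
Final: pos=(1.636,10.778), heading=225, 5 segment(s) drawn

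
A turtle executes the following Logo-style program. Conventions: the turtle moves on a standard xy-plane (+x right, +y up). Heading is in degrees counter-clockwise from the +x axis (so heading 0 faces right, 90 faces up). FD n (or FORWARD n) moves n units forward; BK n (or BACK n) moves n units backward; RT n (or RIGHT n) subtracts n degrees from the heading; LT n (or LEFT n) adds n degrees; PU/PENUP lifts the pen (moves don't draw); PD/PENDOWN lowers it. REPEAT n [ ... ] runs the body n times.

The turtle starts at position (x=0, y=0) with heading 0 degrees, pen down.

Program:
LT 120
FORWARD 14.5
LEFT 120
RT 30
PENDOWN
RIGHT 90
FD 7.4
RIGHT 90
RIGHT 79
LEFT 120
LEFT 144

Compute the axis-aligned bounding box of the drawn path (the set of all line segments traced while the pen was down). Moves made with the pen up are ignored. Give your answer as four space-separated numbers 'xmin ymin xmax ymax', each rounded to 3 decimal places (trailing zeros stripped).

Executing turtle program step by step:
Start: pos=(0,0), heading=0, pen down
LT 120: heading 0 -> 120
FD 14.5: (0,0) -> (-7.25,12.557) [heading=120, draw]
LT 120: heading 120 -> 240
RT 30: heading 240 -> 210
PD: pen down
RT 90: heading 210 -> 120
FD 7.4: (-7.25,12.557) -> (-10.95,18.966) [heading=120, draw]
RT 90: heading 120 -> 30
RT 79: heading 30 -> 311
LT 120: heading 311 -> 71
LT 144: heading 71 -> 215
Final: pos=(-10.95,18.966), heading=215, 2 segment(s) drawn

Segment endpoints: x in {-10.95, -7.25, 0}, y in {0, 12.557, 18.966}
xmin=-10.95, ymin=0, xmax=0, ymax=18.966

Answer: -10.95 0 0 18.966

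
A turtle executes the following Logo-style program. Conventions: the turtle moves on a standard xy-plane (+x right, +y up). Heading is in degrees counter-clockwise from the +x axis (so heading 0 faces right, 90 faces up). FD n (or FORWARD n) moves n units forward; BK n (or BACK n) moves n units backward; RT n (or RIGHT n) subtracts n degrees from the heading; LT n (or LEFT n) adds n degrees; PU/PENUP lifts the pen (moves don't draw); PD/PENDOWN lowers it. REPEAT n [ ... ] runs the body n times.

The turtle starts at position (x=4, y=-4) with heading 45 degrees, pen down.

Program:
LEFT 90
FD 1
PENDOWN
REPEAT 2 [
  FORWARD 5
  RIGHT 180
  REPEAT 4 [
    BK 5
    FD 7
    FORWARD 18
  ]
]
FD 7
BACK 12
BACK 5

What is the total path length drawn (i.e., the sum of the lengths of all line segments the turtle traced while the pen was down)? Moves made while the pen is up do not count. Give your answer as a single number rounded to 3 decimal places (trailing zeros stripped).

Executing turtle program step by step:
Start: pos=(4,-4), heading=45, pen down
LT 90: heading 45 -> 135
FD 1: (4,-4) -> (3.293,-3.293) [heading=135, draw]
PD: pen down
REPEAT 2 [
  -- iteration 1/2 --
  FD 5: (3.293,-3.293) -> (-0.243,0.243) [heading=135, draw]
  RT 180: heading 135 -> 315
  REPEAT 4 [
    -- iteration 1/4 --
    BK 5: (-0.243,0.243) -> (-3.778,3.778) [heading=315, draw]
    FD 7: (-3.778,3.778) -> (1.172,-1.172) [heading=315, draw]
    FD 18: (1.172,-1.172) -> (13.899,-13.899) [heading=315, draw]
    -- iteration 2/4 --
    BK 5: (13.899,-13.899) -> (10.364,-10.364) [heading=315, draw]
    FD 7: (10.364,-10.364) -> (15.314,-15.314) [heading=315, draw]
    FD 18: (15.314,-15.314) -> (28.042,-28.042) [heading=315, draw]
    -- iteration 3/4 --
    BK 5: (28.042,-28.042) -> (24.506,-24.506) [heading=315, draw]
    FD 7: (24.506,-24.506) -> (29.456,-29.456) [heading=315, draw]
    FD 18: (29.456,-29.456) -> (42.184,-42.184) [heading=315, draw]
    -- iteration 4/4 --
    BK 5: (42.184,-42.184) -> (38.648,-38.648) [heading=315, draw]
    FD 7: (38.648,-38.648) -> (43.598,-43.598) [heading=315, draw]
    FD 18: (43.598,-43.598) -> (56.326,-56.326) [heading=315, draw]
  ]
  -- iteration 2/2 --
  FD 5: (56.326,-56.326) -> (59.861,-59.861) [heading=315, draw]
  RT 180: heading 315 -> 135
  REPEAT 4 [
    -- iteration 1/4 --
    BK 5: (59.861,-59.861) -> (63.397,-63.397) [heading=135, draw]
    FD 7: (63.397,-63.397) -> (58.447,-58.447) [heading=135, draw]
    FD 18: (58.447,-58.447) -> (45.719,-45.719) [heading=135, draw]
    -- iteration 2/4 --
    BK 5: (45.719,-45.719) -> (49.255,-49.255) [heading=135, draw]
    FD 7: (49.255,-49.255) -> (44.305,-44.305) [heading=135, draw]
    FD 18: (44.305,-44.305) -> (31.577,-31.577) [heading=135, draw]
    -- iteration 3/4 --
    BK 5: (31.577,-31.577) -> (35.113,-35.113) [heading=135, draw]
    FD 7: (35.113,-35.113) -> (30.163,-30.163) [heading=135, draw]
    FD 18: (30.163,-30.163) -> (17.435,-17.435) [heading=135, draw]
    -- iteration 4/4 --
    BK 5: (17.435,-17.435) -> (20.971,-20.971) [heading=135, draw]
    FD 7: (20.971,-20.971) -> (16.021,-16.021) [heading=135, draw]
    FD 18: (16.021,-16.021) -> (3.293,-3.293) [heading=135, draw]
  ]
]
FD 7: (3.293,-3.293) -> (-1.657,1.657) [heading=135, draw]
BK 12: (-1.657,1.657) -> (6.828,-6.828) [heading=135, draw]
BK 5: (6.828,-6.828) -> (10.364,-10.364) [heading=135, draw]
Final: pos=(10.364,-10.364), heading=135, 30 segment(s) drawn

Segment lengths:
  seg 1: (4,-4) -> (3.293,-3.293), length = 1
  seg 2: (3.293,-3.293) -> (-0.243,0.243), length = 5
  seg 3: (-0.243,0.243) -> (-3.778,3.778), length = 5
  seg 4: (-3.778,3.778) -> (1.172,-1.172), length = 7
  seg 5: (1.172,-1.172) -> (13.899,-13.899), length = 18
  seg 6: (13.899,-13.899) -> (10.364,-10.364), length = 5
  seg 7: (10.364,-10.364) -> (15.314,-15.314), length = 7
  seg 8: (15.314,-15.314) -> (28.042,-28.042), length = 18
  seg 9: (28.042,-28.042) -> (24.506,-24.506), length = 5
  seg 10: (24.506,-24.506) -> (29.456,-29.456), length = 7
  seg 11: (29.456,-29.456) -> (42.184,-42.184), length = 18
  seg 12: (42.184,-42.184) -> (38.648,-38.648), length = 5
  seg 13: (38.648,-38.648) -> (43.598,-43.598), length = 7
  seg 14: (43.598,-43.598) -> (56.326,-56.326), length = 18
  seg 15: (56.326,-56.326) -> (59.861,-59.861), length = 5
  seg 16: (59.861,-59.861) -> (63.397,-63.397), length = 5
  seg 17: (63.397,-63.397) -> (58.447,-58.447), length = 7
  seg 18: (58.447,-58.447) -> (45.719,-45.719), length = 18
  seg 19: (45.719,-45.719) -> (49.255,-49.255), length = 5
  seg 20: (49.255,-49.255) -> (44.305,-44.305), length = 7
  seg 21: (44.305,-44.305) -> (31.577,-31.577), length = 18
  seg 22: (31.577,-31.577) -> (35.113,-35.113), length = 5
  seg 23: (35.113,-35.113) -> (30.163,-30.163), length = 7
  seg 24: (30.163,-30.163) -> (17.435,-17.435), length = 18
  seg 25: (17.435,-17.435) -> (20.971,-20.971), length = 5
  seg 26: (20.971,-20.971) -> (16.021,-16.021), length = 7
  seg 27: (16.021,-16.021) -> (3.293,-3.293), length = 18
  seg 28: (3.293,-3.293) -> (-1.657,1.657), length = 7
  seg 29: (-1.657,1.657) -> (6.828,-6.828), length = 12
  seg 30: (6.828,-6.828) -> (10.364,-10.364), length = 5
Total = 275

Answer: 275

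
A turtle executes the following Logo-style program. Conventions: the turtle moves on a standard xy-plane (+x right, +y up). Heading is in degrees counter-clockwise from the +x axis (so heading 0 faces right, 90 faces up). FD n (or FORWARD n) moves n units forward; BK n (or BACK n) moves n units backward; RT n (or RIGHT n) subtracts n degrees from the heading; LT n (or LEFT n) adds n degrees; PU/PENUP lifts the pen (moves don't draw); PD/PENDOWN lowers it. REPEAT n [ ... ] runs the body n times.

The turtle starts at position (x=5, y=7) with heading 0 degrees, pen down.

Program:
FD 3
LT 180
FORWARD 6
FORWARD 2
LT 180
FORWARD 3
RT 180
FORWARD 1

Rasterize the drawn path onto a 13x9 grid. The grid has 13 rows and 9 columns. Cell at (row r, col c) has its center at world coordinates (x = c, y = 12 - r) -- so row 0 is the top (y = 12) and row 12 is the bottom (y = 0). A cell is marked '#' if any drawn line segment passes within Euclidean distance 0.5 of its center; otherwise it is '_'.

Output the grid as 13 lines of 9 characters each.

Segment 0: (5,7) -> (8,7)
Segment 1: (8,7) -> (2,7)
Segment 2: (2,7) -> (0,7)
Segment 3: (0,7) -> (3,7)
Segment 4: (3,7) -> (2,7)

Answer: _________
_________
_________
_________
_________
#########
_________
_________
_________
_________
_________
_________
_________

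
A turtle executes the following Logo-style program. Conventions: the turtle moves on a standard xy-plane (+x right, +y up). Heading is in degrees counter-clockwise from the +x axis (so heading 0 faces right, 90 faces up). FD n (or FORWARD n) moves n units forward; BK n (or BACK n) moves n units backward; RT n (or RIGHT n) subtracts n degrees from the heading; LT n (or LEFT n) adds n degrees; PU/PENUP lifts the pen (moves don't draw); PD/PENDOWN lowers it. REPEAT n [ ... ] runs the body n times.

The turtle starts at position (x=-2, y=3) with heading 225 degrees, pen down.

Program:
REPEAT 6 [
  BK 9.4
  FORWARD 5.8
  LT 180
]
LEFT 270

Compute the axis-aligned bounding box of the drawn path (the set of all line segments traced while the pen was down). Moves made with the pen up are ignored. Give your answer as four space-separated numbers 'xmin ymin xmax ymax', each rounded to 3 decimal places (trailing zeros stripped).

Answer: -6.101 -1.101 4.647 9.647

Derivation:
Executing turtle program step by step:
Start: pos=(-2,3), heading=225, pen down
REPEAT 6 [
  -- iteration 1/6 --
  BK 9.4: (-2,3) -> (4.647,9.647) [heading=225, draw]
  FD 5.8: (4.647,9.647) -> (0.546,5.546) [heading=225, draw]
  LT 180: heading 225 -> 45
  -- iteration 2/6 --
  BK 9.4: (0.546,5.546) -> (-6.101,-1.101) [heading=45, draw]
  FD 5.8: (-6.101,-1.101) -> (-2,3) [heading=45, draw]
  LT 180: heading 45 -> 225
  -- iteration 3/6 --
  BK 9.4: (-2,3) -> (4.647,9.647) [heading=225, draw]
  FD 5.8: (4.647,9.647) -> (0.546,5.546) [heading=225, draw]
  LT 180: heading 225 -> 45
  -- iteration 4/6 --
  BK 9.4: (0.546,5.546) -> (-6.101,-1.101) [heading=45, draw]
  FD 5.8: (-6.101,-1.101) -> (-2,3) [heading=45, draw]
  LT 180: heading 45 -> 225
  -- iteration 5/6 --
  BK 9.4: (-2,3) -> (4.647,9.647) [heading=225, draw]
  FD 5.8: (4.647,9.647) -> (0.546,5.546) [heading=225, draw]
  LT 180: heading 225 -> 45
  -- iteration 6/6 --
  BK 9.4: (0.546,5.546) -> (-6.101,-1.101) [heading=45, draw]
  FD 5.8: (-6.101,-1.101) -> (-2,3) [heading=45, draw]
  LT 180: heading 45 -> 225
]
LT 270: heading 225 -> 135
Final: pos=(-2,3), heading=135, 12 segment(s) drawn

Segment endpoints: x in {-6.101, -6.101, -6.101, -2, 0.546, 0.546, 4.647, 4.647, 4.647}, y in {-1.101, -1.101, -1.101, 3, 3, 3, 5.546, 5.546, 5.546, 9.647, 9.647}
xmin=-6.101, ymin=-1.101, xmax=4.647, ymax=9.647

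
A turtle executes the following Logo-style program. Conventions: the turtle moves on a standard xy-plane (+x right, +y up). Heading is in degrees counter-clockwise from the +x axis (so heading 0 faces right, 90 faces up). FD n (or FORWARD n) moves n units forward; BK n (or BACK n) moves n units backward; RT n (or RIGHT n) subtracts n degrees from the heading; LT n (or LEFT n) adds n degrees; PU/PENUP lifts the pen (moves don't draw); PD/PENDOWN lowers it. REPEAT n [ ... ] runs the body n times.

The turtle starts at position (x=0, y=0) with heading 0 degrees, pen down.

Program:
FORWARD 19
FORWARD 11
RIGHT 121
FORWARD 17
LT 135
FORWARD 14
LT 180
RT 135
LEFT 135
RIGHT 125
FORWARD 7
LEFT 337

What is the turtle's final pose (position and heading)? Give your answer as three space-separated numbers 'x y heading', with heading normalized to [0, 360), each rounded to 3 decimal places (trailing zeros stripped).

Answer: 37.337 -4.65 46

Derivation:
Executing turtle program step by step:
Start: pos=(0,0), heading=0, pen down
FD 19: (0,0) -> (19,0) [heading=0, draw]
FD 11: (19,0) -> (30,0) [heading=0, draw]
RT 121: heading 0 -> 239
FD 17: (30,0) -> (21.244,-14.572) [heading=239, draw]
LT 135: heading 239 -> 14
FD 14: (21.244,-14.572) -> (34.828,-11.185) [heading=14, draw]
LT 180: heading 14 -> 194
RT 135: heading 194 -> 59
LT 135: heading 59 -> 194
RT 125: heading 194 -> 69
FD 7: (34.828,-11.185) -> (37.337,-4.65) [heading=69, draw]
LT 337: heading 69 -> 46
Final: pos=(37.337,-4.65), heading=46, 5 segment(s) drawn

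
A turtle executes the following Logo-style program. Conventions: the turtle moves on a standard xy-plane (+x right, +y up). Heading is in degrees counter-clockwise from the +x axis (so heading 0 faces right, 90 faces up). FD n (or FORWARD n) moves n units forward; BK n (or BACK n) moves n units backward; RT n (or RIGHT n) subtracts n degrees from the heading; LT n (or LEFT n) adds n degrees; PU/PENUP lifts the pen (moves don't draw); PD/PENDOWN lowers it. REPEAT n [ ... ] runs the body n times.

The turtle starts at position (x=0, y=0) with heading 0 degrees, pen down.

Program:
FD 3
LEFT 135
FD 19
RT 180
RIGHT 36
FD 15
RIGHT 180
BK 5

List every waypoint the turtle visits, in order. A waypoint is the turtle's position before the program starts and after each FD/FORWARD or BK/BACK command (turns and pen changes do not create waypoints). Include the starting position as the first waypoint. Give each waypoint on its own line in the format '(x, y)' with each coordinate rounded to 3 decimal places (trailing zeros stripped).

Answer: (0, 0)
(3, 0)
(-10.435, 13.435)
(-8.089, -1.38)
(-7.306, -6.319)

Derivation:
Executing turtle program step by step:
Start: pos=(0,0), heading=0, pen down
FD 3: (0,0) -> (3,0) [heading=0, draw]
LT 135: heading 0 -> 135
FD 19: (3,0) -> (-10.435,13.435) [heading=135, draw]
RT 180: heading 135 -> 315
RT 36: heading 315 -> 279
FD 15: (-10.435,13.435) -> (-8.089,-1.38) [heading=279, draw]
RT 180: heading 279 -> 99
BK 5: (-8.089,-1.38) -> (-7.306,-6.319) [heading=99, draw]
Final: pos=(-7.306,-6.319), heading=99, 4 segment(s) drawn
Waypoints (5 total):
(0, 0)
(3, 0)
(-10.435, 13.435)
(-8.089, -1.38)
(-7.306, -6.319)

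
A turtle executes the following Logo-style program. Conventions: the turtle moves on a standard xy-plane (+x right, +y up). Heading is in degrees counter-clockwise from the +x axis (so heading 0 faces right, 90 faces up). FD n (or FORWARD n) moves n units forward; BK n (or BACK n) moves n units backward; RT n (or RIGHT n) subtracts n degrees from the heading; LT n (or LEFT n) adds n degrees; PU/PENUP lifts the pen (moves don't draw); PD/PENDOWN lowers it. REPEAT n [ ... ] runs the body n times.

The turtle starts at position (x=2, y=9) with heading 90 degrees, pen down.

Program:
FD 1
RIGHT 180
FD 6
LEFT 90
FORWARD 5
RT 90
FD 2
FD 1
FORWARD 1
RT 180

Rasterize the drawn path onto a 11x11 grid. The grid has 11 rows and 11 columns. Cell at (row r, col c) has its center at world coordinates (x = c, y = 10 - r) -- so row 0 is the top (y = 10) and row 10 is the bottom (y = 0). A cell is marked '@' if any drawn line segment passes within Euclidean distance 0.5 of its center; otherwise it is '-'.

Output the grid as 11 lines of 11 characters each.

Answer: --@--------
--@--------
--@--------
--@--------
--@--------
--@--------
--@@@@@@---
-------@---
-------@---
-------@---
-------@---

Derivation:
Segment 0: (2,9) -> (2,10)
Segment 1: (2,10) -> (2,4)
Segment 2: (2,4) -> (7,4)
Segment 3: (7,4) -> (7,2)
Segment 4: (7,2) -> (7,1)
Segment 5: (7,1) -> (7,0)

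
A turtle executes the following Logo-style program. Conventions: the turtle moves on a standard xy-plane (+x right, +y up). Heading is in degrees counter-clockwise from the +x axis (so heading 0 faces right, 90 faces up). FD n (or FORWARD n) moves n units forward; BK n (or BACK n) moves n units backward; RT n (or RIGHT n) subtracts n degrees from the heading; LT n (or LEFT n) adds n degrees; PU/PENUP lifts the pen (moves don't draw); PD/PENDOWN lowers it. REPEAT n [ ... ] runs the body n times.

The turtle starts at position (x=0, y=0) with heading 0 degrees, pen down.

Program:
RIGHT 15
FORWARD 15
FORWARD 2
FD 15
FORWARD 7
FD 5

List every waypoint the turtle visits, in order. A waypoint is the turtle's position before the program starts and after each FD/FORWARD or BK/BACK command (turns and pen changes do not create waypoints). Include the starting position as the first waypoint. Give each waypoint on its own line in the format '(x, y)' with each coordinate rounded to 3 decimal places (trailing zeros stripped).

Executing turtle program step by step:
Start: pos=(0,0), heading=0, pen down
RT 15: heading 0 -> 345
FD 15: (0,0) -> (14.489,-3.882) [heading=345, draw]
FD 2: (14.489,-3.882) -> (16.421,-4.4) [heading=345, draw]
FD 15: (16.421,-4.4) -> (30.91,-8.282) [heading=345, draw]
FD 7: (30.91,-8.282) -> (37.671,-10.094) [heading=345, draw]
FD 5: (37.671,-10.094) -> (42.501,-11.388) [heading=345, draw]
Final: pos=(42.501,-11.388), heading=345, 5 segment(s) drawn
Waypoints (6 total):
(0, 0)
(14.489, -3.882)
(16.421, -4.4)
(30.91, -8.282)
(37.671, -10.094)
(42.501, -11.388)

Answer: (0, 0)
(14.489, -3.882)
(16.421, -4.4)
(30.91, -8.282)
(37.671, -10.094)
(42.501, -11.388)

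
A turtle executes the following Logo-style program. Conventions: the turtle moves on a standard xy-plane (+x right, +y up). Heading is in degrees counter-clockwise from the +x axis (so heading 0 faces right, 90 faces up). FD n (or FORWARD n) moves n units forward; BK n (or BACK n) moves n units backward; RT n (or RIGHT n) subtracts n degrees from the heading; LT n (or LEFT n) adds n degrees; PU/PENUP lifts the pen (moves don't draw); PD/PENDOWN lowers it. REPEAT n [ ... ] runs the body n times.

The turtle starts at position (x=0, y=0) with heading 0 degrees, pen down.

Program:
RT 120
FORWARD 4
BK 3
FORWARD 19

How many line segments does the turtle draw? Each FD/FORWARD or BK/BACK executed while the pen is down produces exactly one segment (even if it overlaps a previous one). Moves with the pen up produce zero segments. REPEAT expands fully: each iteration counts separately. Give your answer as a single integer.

Executing turtle program step by step:
Start: pos=(0,0), heading=0, pen down
RT 120: heading 0 -> 240
FD 4: (0,0) -> (-2,-3.464) [heading=240, draw]
BK 3: (-2,-3.464) -> (-0.5,-0.866) [heading=240, draw]
FD 19: (-0.5,-0.866) -> (-10,-17.321) [heading=240, draw]
Final: pos=(-10,-17.321), heading=240, 3 segment(s) drawn
Segments drawn: 3

Answer: 3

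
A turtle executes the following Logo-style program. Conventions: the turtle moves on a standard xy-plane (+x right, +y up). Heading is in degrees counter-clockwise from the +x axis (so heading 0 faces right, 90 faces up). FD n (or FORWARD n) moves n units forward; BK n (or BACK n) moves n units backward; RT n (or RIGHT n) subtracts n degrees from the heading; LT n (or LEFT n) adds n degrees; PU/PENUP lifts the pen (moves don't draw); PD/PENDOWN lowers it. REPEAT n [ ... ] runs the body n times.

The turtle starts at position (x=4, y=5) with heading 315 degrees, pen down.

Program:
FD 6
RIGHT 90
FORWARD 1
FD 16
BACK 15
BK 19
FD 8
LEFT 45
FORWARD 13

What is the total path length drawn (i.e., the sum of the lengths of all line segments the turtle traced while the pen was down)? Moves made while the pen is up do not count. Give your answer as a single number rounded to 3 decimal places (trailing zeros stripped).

Answer: 78

Derivation:
Executing turtle program step by step:
Start: pos=(4,5), heading=315, pen down
FD 6: (4,5) -> (8.243,0.757) [heading=315, draw]
RT 90: heading 315 -> 225
FD 1: (8.243,0.757) -> (7.536,0.05) [heading=225, draw]
FD 16: (7.536,0.05) -> (-3.778,-11.263) [heading=225, draw]
BK 15: (-3.778,-11.263) -> (6.828,-0.657) [heading=225, draw]
BK 19: (6.828,-0.657) -> (20.263,12.778) [heading=225, draw]
FD 8: (20.263,12.778) -> (14.607,7.121) [heading=225, draw]
LT 45: heading 225 -> 270
FD 13: (14.607,7.121) -> (14.607,-5.879) [heading=270, draw]
Final: pos=(14.607,-5.879), heading=270, 7 segment(s) drawn

Segment lengths:
  seg 1: (4,5) -> (8.243,0.757), length = 6
  seg 2: (8.243,0.757) -> (7.536,0.05), length = 1
  seg 3: (7.536,0.05) -> (-3.778,-11.263), length = 16
  seg 4: (-3.778,-11.263) -> (6.828,-0.657), length = 15
  seg 5: (6.828,-0.657) -> (20.263,12.778), length = 19
  seg 6: (20.263,12.778) -> (14.607,7.121), length = 8
  seg 7: (14.607,7.121) -> (14.607,-5.879), length = 13
Total = 78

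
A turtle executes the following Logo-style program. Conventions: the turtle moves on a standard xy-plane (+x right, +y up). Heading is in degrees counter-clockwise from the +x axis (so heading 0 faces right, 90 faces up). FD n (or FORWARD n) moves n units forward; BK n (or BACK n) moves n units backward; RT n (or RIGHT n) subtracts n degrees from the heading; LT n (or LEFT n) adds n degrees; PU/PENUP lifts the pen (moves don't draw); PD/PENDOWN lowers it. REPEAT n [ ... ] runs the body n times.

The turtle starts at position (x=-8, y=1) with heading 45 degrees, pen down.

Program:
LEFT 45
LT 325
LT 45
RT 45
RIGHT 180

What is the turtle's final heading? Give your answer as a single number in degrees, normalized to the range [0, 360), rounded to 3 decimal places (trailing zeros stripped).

Answer: 235

Derivation:
Executing turtle program step by step:
Start: pos=(-8,1), heading=45, pen down
LT 45: heading 45 -> 90
LT 325: heading 90 -> 55
LT 45: heading 55 -> 100
RT 45: heading 100 -> 55
RT 180: heading 55 -> 235
Final: pos=(-8,1), heading=235, 0 segment(s) drawn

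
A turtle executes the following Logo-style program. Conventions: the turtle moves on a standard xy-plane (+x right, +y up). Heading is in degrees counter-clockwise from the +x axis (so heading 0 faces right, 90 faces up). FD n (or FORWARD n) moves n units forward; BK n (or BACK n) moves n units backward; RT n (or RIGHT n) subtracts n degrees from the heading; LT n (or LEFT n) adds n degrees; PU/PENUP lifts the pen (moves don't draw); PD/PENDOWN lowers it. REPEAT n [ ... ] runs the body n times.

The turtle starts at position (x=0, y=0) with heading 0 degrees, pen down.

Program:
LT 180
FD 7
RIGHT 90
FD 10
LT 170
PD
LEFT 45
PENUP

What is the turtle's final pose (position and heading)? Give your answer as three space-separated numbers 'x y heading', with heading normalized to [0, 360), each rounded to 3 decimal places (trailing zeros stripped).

Answer: -7 10 305

Derivation:
Executing turtle program step by step:
Start: pos=(0,0), heading=0, pen down
LT 180: heading 0 -> 180
FD 7: (0,0) -> (-7,0) [heading=180, draw]
RT 90: heading 180 -> 90
FD 10: (-7,0) -> (-7,10) [heading=90, draw]
LT 170: heading 90 -> 260
PD: pen down
LT 45: heading 260 -> 305
PU: pen up
Final: pos=(-7,10), heading=305, 2 segment(s) drawn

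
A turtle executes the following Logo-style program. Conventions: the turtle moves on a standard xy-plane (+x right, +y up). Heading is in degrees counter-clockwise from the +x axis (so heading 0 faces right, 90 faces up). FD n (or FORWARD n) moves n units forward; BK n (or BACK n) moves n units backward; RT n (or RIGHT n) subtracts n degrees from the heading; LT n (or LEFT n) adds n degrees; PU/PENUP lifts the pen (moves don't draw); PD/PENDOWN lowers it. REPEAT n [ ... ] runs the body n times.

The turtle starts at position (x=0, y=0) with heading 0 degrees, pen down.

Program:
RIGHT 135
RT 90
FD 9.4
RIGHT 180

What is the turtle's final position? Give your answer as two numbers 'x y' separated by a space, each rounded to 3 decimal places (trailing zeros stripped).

Executing turtle program step by step:
Start: pos=(0,0), heading=0, pen down
RT 135: heading 0 -> 225
RT 90: heading 225 -> 135
FD 9.4: (0,0) -> (-6.647,6.647) [heading=135, draw]
RT 180: heading 135 -> 315
Final: pos=(-6.647,6.647), heading=315, 1 segment(s) drawn

Answer: -6.647 6.647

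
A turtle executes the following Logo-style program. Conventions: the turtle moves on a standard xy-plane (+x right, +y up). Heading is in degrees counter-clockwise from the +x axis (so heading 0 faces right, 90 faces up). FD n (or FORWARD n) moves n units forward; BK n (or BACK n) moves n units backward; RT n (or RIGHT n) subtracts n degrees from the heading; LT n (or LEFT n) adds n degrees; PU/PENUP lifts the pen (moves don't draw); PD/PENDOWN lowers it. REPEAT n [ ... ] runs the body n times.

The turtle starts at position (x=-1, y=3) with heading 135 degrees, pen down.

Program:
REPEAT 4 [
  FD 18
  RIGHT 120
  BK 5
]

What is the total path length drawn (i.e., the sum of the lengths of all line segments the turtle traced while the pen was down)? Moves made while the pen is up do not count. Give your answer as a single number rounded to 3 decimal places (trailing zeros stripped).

Executing turtle program step by step:
Start: pos=(-1,3), heading=135, pen down
REPEAT 4 [
  -- iteration 1/4 --
  FD 18: (-1,3) -> (-13.728,15.728) [heading=135, draw]
  RT 120: heading 135 -> 15
  BK 5: (-13.728,15.728) -> (-18.558,14.434) [heading=15, draw]
  -- iteration 2/4 --
  FD 18: (-18.558,14.434) -> (-1.171,19.093) [heading=15, draw]
  RT 120: heading 15 -> 255
  BK 5: (-1.171,19.093) -> (0.123,23.922) [heading=255, draw]
  -- iteration 3/4 --
  FD 18: (0.123,23.922) -> (-4.536,6.536) [heading=255, draw]
  RT 120: heading 255 -> 135
  BK 5: (-4.536,6.536) -> (-1,3) [heading=135, draw]
  -- iteration 4/4 --
  FD 18: (-1,3) -> (-13.728,15.728) [heading=135, draw]
  RT 120: heading 135 -> 15
  BK 5: (-13.728,15.728) -> (-18.558,14.434) [heading=15, draw]
]
Final: pos=(-18.558,14.434), heading=15, 8 segment(s) drawn

Segment lengths:
  seg 1: (-1,3) -> (-13.728,15.728), length = 18
  seg 2: (-13.728,15.728) -> (-18.558,14.434), length = 5
  seg 3: (-18.558,14.434) -> (-1.171,19.093), length = 18
  seg 4: (-1.171,19.093) -> (0.123,23.922), length = 5
  seg 5: (0.123,23.922) -> (-4.536,6.536), length = 18
  seg 6: (-4.536,6.536) -> (-1,3), length = 5
  seg 7: (-1,3) -> (-13.728,15.728), length = 18
  seg 8: (-13.728,15.728) -> (-18.558,14.434), length = 5
Total = 92

Answer: 92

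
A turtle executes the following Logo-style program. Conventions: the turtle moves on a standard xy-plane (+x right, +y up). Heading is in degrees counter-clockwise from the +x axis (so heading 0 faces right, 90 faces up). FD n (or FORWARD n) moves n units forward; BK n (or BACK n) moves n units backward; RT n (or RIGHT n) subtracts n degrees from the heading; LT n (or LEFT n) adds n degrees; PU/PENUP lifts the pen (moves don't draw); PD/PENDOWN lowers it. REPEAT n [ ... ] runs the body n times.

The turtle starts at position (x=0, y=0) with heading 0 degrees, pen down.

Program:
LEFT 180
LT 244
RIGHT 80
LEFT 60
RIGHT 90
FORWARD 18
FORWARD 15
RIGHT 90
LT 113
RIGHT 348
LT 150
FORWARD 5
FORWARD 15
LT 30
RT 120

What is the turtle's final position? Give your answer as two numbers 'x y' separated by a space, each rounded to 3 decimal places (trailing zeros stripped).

Answer: 7.83 -10.617

Derivation:
Executing turtle program step by step:
Start: pos=(0,0), heading=0, pen down
LT 180: heading 0 -> 180
LT 244: heading 180 -> 64
RT 80: heading 64 -> 344
LT 60: heading 344 -> 44
RT 90: heading 44 -> 314
FD 18: (0,0) -> (12.504,-12.948) [heading=314, draw]
FD 15: (12.504,-12.948) -> (22.924,-23.738) [heading=314, draw]
RT 90: heading 314 -> 224
LT 113: heading 224 -> 337
RT 348: heading 337 -> 349
LT 150: heading 349 -> 139
FD 5: (22.924,-23.738) -> (19.15,-20.458) [heading=139, draw]
FD 15: (19.15,-20.458) -> (7.83,-10.617) [heading=139, draw]
LT 30: heading 139 -> 169
RT 120: heading 169 -> 49
Final: pos=(7.83,-10.617), heading=49, 4 segment(s) drawn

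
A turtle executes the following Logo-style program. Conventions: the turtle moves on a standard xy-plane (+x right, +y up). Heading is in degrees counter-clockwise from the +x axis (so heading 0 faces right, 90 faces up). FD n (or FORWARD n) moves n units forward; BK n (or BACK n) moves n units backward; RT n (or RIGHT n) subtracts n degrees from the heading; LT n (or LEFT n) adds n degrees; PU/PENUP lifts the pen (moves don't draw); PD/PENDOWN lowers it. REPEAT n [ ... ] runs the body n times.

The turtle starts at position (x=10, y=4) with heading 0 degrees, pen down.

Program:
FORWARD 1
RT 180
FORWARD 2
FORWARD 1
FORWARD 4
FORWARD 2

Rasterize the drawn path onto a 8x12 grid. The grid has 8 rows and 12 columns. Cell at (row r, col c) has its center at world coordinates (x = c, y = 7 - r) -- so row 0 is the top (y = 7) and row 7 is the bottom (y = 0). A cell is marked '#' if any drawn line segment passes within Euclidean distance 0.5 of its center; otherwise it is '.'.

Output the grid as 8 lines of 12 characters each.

Answer: ............
............
............
..##########
............
............
............
............

Derivation:
Segment 0: (10,4) -> (11,4)
Segment 1: (11,4) -> (9,4)
Segment 2: (9,4) -> (8,4)
Segment 3: (8,4) -> (4,4)
Segment 4: (4,4) -> (2,4)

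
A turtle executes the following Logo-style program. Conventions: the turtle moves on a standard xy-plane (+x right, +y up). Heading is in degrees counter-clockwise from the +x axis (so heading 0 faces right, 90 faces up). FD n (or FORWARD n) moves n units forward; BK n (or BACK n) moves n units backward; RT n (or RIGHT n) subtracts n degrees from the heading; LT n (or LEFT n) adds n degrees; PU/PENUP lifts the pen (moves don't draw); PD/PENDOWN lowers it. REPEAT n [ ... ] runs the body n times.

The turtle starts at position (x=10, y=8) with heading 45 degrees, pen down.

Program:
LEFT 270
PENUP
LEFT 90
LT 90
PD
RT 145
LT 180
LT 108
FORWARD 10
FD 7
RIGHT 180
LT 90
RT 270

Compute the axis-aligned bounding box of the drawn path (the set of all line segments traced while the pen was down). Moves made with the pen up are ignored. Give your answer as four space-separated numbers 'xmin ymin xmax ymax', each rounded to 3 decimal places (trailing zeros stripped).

Answer: 10 -8.835 12.366 8

Derivation:
Executing turtle program step by step:
Start: pos=(10,8), heading=45, pen down
LT 270: heading 45 -> 315
PU: pen up
LT 90: heading 315 -> 45
LT 90: heading 45 -> 135
PD: pen down
RT 145: heading 135 -> 350
LT 180: heading 350 -> 170
LT 108: heading 170 -> 278
FD 10: (10,8) -> (11.392,-1.903) [heading=278, draw]
FD 7: (11.392,-1.903) -> (12.366,-8.835) [heading=278, draw]
RT 180: heading 278 -> 98
LT 90: heading 98 -> 188
RT 270: heading 188 -> 278
Final: pos=(12.366,-8.835), heading=278, 2 segment(s) drawn

Segment endpoints: x in {10, 11.392, 12.366}, y in {-8.835, -1.903, 8}
xmin=10, ymin=-8.835, xmax=12.366, ymax=8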